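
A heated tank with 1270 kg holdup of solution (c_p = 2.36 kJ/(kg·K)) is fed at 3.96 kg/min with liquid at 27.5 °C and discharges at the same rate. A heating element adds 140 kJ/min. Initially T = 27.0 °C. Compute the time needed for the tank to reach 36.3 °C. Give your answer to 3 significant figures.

294 min

M c_p dT/dt = ṁ c_p (T_in − T) + Q̇.
τ = M/ṁ = 320.71 min; T_ss = T_in + Q̇/(ṁ c_p) = 42.480 °C.
T(t) = T_ss + (T₀ − T_ss) e^(−t/τ). Set T = 36.3:
e^(−t/τ) = (36.3 − 42.480)/(27.0 − 42.480) = 0.39924
t = −320.71 · ln(0.39924) = 294.47 min.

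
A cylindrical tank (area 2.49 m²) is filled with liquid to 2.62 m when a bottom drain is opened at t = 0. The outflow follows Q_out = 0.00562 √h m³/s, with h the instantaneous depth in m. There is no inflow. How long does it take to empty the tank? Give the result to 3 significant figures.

1430 s

A dh/dt = −Q_out = −0.00562 √h.
This is separable: 2 d(√h)/dt = −0.00562/A, so √h = √h₀ − (0.00562/(2A)) t.
Tank is empty when √h = 0: t_empty = 2A√h₀/0.00562.
t_empty = 2·2.49·√2.62/0.00562 = 4.9800·1.6186/0.00562 = 1434.3 s.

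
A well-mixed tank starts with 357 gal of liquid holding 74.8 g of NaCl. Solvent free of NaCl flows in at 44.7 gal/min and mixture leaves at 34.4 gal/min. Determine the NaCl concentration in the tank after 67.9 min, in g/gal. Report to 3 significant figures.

Let m(t) be the amount of NaCl. Volume: V(t) = V₀ + (Q_in − Q_out) t = 357 + 10.300 t; V(67.9) = 1056.4 gal.
Solute balance: dm/dt = 0 − Q_out C = −Q_out m/V(t).
Separate: dm/m = −Q_out dt/V(t) ⇒ ln(m/m₀) = −(Q_out/(Q_in−Q_out)) ln(V/V₀).
m = m₀ (V₀/V)^(Q_out/(Q_in−Q_out)) = 74.8 × (357/1056.4)^(3.3398) = 1.9969 g.
C = m/V = 1.9969/1056.4 = 0.0018904 g/gal.

0.00189 g/gal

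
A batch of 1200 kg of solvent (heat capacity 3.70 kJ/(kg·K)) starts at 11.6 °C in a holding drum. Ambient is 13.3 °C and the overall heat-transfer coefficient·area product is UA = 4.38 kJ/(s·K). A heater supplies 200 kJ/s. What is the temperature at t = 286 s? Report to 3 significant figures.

23.2 °C

Lumped-capacitance energy balance: M c_p dT/dt = UA(T_amb − T) + Q̇.
dT/dt = (T_ss − T)/τ with T_ss = T_amb + Q̇/UA = 13.3 + 200/4.38 = 58.962 °C, τ = M c_p/UA = 1200·3.70/4.38 = 1013.7 s.
This is linear first-order; T(t) = T_ss + (T₀ − T_ss) e^(−t/τ).
T(286) = 58.962 + (-47.362)·0.75417 = 23.243 °C.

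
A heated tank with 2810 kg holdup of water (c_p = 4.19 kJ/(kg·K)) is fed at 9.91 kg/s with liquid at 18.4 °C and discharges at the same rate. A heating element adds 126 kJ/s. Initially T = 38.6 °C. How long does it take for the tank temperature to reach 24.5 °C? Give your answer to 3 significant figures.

488 s

Unsteady energy balance on the tank contents: M c_p dT/dt = ṁ c_p (T_in − T) + 126.
τ = M/ṁ = 283.55 s; T_ss = T_in + Q̇/(ṁ c_p) = 21.434 °C.
T(t) = T_ss + (T₀ − T_ss) e^(−t/τ). Set T = 24.5:
e^(−t/τ) = (24.5 − 21.434)/(38.6 − 21.434) = 0.17859
t = −283.55 · ln(0.17859) = 488.47 s.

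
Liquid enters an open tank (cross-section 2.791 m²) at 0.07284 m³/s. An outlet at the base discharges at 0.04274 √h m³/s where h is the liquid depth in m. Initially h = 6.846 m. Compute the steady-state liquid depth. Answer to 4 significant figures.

A dh/dt = Q_in − 0.04274 √h. Steady state requires inflow = outflow:
Q_in = 0.04274 √h_ss ⇒ √h_ss = 0.07284/0.04274 = 1.70426.
h_ss = 1.70426² = 2.90450 m. (Since h₀ = 6.846 m > h_ss, the level will fall toward this value.)

2.904 m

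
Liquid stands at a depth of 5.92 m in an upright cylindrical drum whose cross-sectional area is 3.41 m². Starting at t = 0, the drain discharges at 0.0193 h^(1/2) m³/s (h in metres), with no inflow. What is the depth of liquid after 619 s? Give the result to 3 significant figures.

With no inflow, A dh/dt = −0.0193 √h.
Separate and integrate: 2(√h − √h₀) = −(0.0193/A) t.
√h = √5.92 − 0.0193·619/(2·3.41) = 2.4331 − 1.7517 = 0.68139.
h = 0.68139² = 0.46429 m.

0.464 m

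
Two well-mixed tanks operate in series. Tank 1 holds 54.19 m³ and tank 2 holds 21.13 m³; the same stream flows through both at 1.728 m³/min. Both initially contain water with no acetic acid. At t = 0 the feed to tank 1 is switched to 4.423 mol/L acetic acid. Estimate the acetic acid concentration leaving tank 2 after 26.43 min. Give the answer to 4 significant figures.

1.627 mol/L

Species balance on tank i: dCᵢ/dt = (Cᵢ₋₁ − Cᵢ)/τᵢ with τᵢ = Vᵢ/Q.
τ₁ = 54.19/1.728 = 31.3600 min; τ₂ = 21.13/1.728 = 12.2280 min.
Solving the cascade with C₁(0)=C₂(0)=0 gives C₂(t) = C_in[1 − (τ₁ e^(−t/τ₁) − τ₂ e^(−t/τ₂))/(τ₁ − τ₂)].
At t = 26.43: e^(−t/τ₁) = 0.430506, e^(−t/τ₂) = 0.115160.
C₂ = 4.423·[1 − (31.3600·0.430506 − 12.2280·0.115160)/(19.1319)] = 4.423·0.367944 = 1.62742 mol/L.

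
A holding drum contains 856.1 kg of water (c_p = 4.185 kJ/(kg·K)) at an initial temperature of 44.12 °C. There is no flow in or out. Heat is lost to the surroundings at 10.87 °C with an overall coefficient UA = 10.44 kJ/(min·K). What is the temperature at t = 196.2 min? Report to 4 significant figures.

29.64 °C

M c_p dT/dt = −UA(T − T_amb).
dT/dt = (T_ss − T)/τ with T_ss = T_amb = 10.8700 °C, τ = M c_p/UA = 856.1·4.185/10.44 = 343.178 min.
Integrating: T(t) = T_ss + (T₀ − T_ss) e^(−t/τ).
T(196.2) = 10.8700 + (33.2500)·0.564556 = 29.6415 °C.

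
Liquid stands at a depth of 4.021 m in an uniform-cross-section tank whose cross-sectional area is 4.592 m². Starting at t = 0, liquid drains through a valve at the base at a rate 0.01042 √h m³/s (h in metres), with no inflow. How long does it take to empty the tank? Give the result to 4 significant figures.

Volume balance on the tank: A dh/dt = −0.01042 √h.
∫ h^(−1/2) dh = −(0.01042/A) ∫ dt, giving 2√h = 2√h₀ − (0.01042/A) t.
Set h = 0: 2√h₀ = (0.01042/A) t_empty ⇒ t_empty = 2A√h₀/0.01042.
t_empty = 2·4.592·√4.021/0.01042 = 9.18400·2.00524/0.01042 = 1767.39 s.

1767 s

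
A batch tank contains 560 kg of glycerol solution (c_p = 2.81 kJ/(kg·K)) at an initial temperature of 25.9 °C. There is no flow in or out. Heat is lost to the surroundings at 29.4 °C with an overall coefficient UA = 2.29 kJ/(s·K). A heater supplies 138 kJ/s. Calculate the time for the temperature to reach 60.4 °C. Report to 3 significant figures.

535 s

Lumped-capacitance energy balance: M c_p dT/dt = UA(T_amb − T) + Q̇.
τ = M c_p/UA = 687.16 s; T_ss = T_amb + Q̇/UA = 29.4 + 138/2.29 = 89.662 °C.
T(t) = T_ss + (T₀ − T_ss)e^(−t/τ); set T = 60.4:
t = −τ ln[(T − T_ss)/(T₀ − T_ss)] = −687.16 · ln(0.45893) = 535.21 s.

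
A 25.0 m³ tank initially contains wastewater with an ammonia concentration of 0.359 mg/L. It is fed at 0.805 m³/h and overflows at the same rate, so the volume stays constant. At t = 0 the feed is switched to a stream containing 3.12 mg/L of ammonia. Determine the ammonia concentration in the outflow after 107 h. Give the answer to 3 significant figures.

Transient balance on the dissolved component: V dC/dt = Q(C_in − C).
Rewrite as dC/dt + C/τ = C_in/τ, τ = V/Q = 31.056 h.
Integrating: C(t) = C_in + (C₀ − C_in) e^(−t/τ).
C(107) = 3.12 + (0.359 − 3.12)·e^(−107/31.056) = 3.12 + (-2.7610)·0.031892 = 3.0319 mg/L.

3.03 mg/L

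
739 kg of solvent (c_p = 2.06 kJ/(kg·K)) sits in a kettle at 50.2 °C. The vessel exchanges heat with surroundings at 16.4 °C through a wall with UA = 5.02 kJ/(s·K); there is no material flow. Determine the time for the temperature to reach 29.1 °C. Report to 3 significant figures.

M c_p dT/dt = −UA(T − T_amb).
τ = M c_p/UA = 303.25 s; T_ss = T_amb = 16.400 °C.
T(t) = T_ss + (T₀ − T_ss)e^(−t/τ); set T = 29.1:
t = −τ ln[(T − T_ss)/(T₀ − T_ss)] = −303.25 · ln(0.37574) = 296.84 s.

297 s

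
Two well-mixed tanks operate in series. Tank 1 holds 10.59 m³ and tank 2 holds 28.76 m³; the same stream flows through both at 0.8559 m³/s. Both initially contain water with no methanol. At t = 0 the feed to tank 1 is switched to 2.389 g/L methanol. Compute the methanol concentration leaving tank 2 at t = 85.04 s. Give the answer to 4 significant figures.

2.089 g/L

Time constants: τᵢ = Vᵢ/Q for each well-mixed tank.
τ₁ = 10.59/0.8559 = 12.3729 s; τ₂ = 28.76/0.8559 = 33.6021 s.
Solving the cascade with C₁(0)=C₂(0)=0 gives C₂(t) = C_in[1 − (τ₁ e^(−t/τ₁) − τ₂ e^(−t/τ₂))/(τ₁ − τ₂)].
At t = 85.04: e^(−t/τ₁) = 0.00103530, e^(−t/τ₂) = 0.0795955.
C₂ = 2.389·[1 − (12.3729·0.00103530 − 33.6021·0.0795955)/(-21.2291)] = 2.389·0.874617 = 2.08946 g/L.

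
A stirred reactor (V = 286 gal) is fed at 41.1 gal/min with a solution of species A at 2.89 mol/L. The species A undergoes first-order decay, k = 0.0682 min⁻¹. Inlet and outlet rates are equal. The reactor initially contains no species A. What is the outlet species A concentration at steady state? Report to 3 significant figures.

V dC/dt = Q(C_in − C) − k V C.
Steady state (dC/dt = 0): C_ss = Q C_in/(Q + kV) = C_in/(1 + kV/Q).
C_ss = 41.1·2.89/(41.1 + 0.0682·286) = 118.78/60.605 = 1.9599 mol/L.

1.96 mol/L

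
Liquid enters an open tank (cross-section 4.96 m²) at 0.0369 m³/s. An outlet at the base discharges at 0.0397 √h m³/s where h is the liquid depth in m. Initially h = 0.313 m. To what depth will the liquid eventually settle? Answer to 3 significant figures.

Mass balance (ρ constant): A dh/dt = Q_in − 0.0397 √h. At steady state dh/dt = 0:
Q_in = 0.0397 √h_ss ⇒ √h_ss = 0.0369/0.0397 = 0.92947.
h_ss = 0.92947² = 0.86392 m. (Since h₀ = 0.313 m < h_ss, the level will rise toward this value.)

0.864 m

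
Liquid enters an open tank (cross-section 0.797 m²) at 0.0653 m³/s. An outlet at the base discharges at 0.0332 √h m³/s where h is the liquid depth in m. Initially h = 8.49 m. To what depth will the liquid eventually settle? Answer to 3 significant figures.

Level balance: A dh/dt = 0.0653 − 0.0332 √h. Setting dh/dt = 0:
Q_in = 0.0332 √h_ss ⇒ √h_ss = 0.0653/0.0332 = 1.9669.
h_ss = 1.9669² = 3.8686 m. (Since h₀ = 8.49 m > h_ss, the level will fall toward this value.)

3.87 m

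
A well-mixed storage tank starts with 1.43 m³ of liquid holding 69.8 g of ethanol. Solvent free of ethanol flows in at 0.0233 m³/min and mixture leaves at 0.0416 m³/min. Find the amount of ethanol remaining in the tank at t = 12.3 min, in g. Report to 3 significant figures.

47.3 g

Total volume: dV/dt = Q_in − Q_out = -0.018300 m³/min, so V(t) = 1.43 − 0.018300 t and V(12.3) = 1.2049 m³.
No ethanol enters, so dm/dt = −Q_out · (m/V).
Separate: dm/m = −Q_out dt/V(t) ⇒ ln(m/m₀) = −(Q_out/(Q_in−Q_out)) ln(V/V₀).
m = m₀ (V₀/V)^(Q_out/(Q_in−Q_out)) = 69.8 × (1.43/1.2049)^(-2.2732) = 47.290 g.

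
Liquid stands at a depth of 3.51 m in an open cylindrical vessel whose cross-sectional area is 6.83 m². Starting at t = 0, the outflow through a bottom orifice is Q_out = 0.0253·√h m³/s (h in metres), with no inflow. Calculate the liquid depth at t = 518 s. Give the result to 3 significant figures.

0.836 m

A dh/dt = −Q_out = −0.0253 √h.
Separate and integrate: 2(√h − √h₀) = −(0.0253/A) t.
√h = √3.51 − 0.0253·518/(2·6.83) = 1.8735 − 0.95940 = 0.91410.
h = 0.91410² = 0.83558 m.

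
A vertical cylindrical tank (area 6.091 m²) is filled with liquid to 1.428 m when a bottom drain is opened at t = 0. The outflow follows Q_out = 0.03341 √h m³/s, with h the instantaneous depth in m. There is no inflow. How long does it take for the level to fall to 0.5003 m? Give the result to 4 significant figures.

177.8 s

With no inflow, A dh/dt = −0.03341 √h.
This is separable: 2 d(√h)/dt = −0.03341/A, so √h = √h₀ − (0.03341/(2A)) t.
t = 2A(√h₀ − √h)/0.03341 = 2·6.091·(√1.428 − √0.5003)/0.03341
  = 12.1820 × (1.19499 − 0.707319) / 0.03341 = 177.815 s.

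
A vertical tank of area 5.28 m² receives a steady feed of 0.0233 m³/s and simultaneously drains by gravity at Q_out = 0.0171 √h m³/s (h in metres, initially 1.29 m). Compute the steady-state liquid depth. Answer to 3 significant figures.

Volume balance on the tank: A dh/dt = Q_in − 0.0171 √h. At steady state dh/dt = 0:
Q_in = 0.0171 √h_ss ⇒ √h_ss = 0.0233/0.0171 = 1.3626.
h_ss = 1.3626² = 1.8566 m. (Since h₀ = 1.29 m < h_ss, the level will rise toward this value.)

1.86 m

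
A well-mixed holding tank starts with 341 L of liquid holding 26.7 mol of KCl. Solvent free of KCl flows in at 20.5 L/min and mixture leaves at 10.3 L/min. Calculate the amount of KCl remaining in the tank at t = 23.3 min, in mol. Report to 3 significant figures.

15.7 mol

Let m(t) be the amount of KCl. Volume: V(t) = V₀ + (Q_in − Q_out) t = 341 + 10.200 t; V(23.3) = 578.66 L.
No KCl enters, so dm/dt = −Q_out · (m/V).
dm/m = −Q_out dt/(V₀ + 10.200 t); integrating gives ln(m/m₀) = −(Q_out/(Q_in−Q_out)) ln(V/V₀).
m = m₀ (V₀/V)^(Q_out/(Q_in−Q_out)) = 26.7 × (341/578.66)^(1.0098) = 15.653 mol.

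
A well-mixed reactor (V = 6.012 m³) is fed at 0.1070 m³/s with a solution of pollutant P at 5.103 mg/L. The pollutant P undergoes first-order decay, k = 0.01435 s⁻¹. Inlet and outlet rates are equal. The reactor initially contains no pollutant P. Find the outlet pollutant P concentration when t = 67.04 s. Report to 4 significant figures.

2.498 mg/L

Accumulation = in − out − consumed: V dC/dt = Q C_in − Q C − k V C.
dC/dt = (Q/V) C_in − (Q/V + k) C; effective rate a = Q/V + k = 0.0177977 + 0.01435 = 0.0321477 s⁻¹.
C_ss = Q C_in/(Q + kV) = 2.82514 mg/L; C(t) = C_ss + (C₀ − C_ss) e^(−a t).
C(67.04) = 2.82514 + (-2.82514)·e^(−0.0321477·67.04) = 2.82514 + (-2.82514)·0.115882 = 2.49776 mg/L.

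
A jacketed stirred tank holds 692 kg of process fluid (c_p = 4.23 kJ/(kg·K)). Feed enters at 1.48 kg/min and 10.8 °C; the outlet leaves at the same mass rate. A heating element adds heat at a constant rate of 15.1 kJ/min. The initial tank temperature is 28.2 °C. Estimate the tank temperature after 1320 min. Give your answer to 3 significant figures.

14.1 °C

Heat balance on the well-mixed liquid: M c_p dT/dt = ṁ c_p (T_in − T) + 15.1.
Rearrange: dT/dt = (T_ss − T)/τ with τ = M/ṁ = 467.57 min and T_ss = T_in + Q̇/(ṁ c_p) = 13.212 °C.
Solution: T(t) = T_ss + (T₀ − T_ss) e^(−t/τ).
T(1320) = 13.212 + (14.988)·e^(−1320/467.57) = 13.212 + (14.988)·0.059420 = 14.103 °C.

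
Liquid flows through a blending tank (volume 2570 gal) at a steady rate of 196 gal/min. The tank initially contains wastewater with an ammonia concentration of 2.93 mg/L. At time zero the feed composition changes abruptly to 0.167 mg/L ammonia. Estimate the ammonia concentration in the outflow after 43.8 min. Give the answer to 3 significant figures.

Species balance on the tank: V dC/dt = Q(C_in − C).
So dC/dt = (C_in − C)/τ with τ = V/Q = 2570/196 = 13.112 min.
This is linear first-order; C(t) = C_in + (C₀ − C_in) e^(−t/τ).
C(43.8) = 0.167 + (2.93 − 0.167)·e^(−43.8/13.112) = 0.167 + (2.7630)·0.035423 = 0.26487 mg/L.

0.265 mg/L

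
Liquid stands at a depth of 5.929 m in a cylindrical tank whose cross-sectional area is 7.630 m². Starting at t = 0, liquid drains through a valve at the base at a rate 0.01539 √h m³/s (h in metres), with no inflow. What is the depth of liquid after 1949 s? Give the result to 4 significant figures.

0.2203 m

A dh/dt = −Q_out = −0.01539 √h.
Separate and integrate: 2(√h − √h₀) = −(0.01539/A) t.
√h = √5.929 − 0.01539·1949/(2·7.630) = 2.43495 − 1.96560 = 0.469350.
h = 0.469350² = 0.220290 m.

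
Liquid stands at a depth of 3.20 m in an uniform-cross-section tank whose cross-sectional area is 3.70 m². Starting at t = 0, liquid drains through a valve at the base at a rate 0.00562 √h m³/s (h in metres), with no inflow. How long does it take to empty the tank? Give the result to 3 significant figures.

2360 s

Volume balance on the tank: A dh/dt = −0.00562 √h.
Separate and integrate: 2(√h − √h₀) = −(0.00562/A) t.
Tank is empty when √h = 0: t_empty = 2A√h₀/0.00562.
t_empty = 2·3.70·√3.20/0.00562 = 7.4000·1.7889/0.00562 = 2355.4 s.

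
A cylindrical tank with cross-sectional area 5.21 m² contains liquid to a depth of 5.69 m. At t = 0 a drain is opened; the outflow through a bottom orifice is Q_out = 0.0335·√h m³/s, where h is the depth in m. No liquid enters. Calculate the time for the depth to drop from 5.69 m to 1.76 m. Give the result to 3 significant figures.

329 s

With no inflow, A dh/dt = −0.0335 √h.
Separate and integrate: 2(√h − √h₀) = −(0.0335/A) t.
t = 2A(√h₀ − √h)/0.0335 = 2·5.21·(√5.69 − √1.76)/0.0335
  = 10.420 × (2.3854 − 1.3266) / 0.0335 = 329.31 s.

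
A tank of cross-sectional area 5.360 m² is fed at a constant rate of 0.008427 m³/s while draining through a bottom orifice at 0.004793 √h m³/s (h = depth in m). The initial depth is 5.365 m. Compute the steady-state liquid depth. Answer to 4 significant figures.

Mass balance (ρ constant): A dh/dt = Q_in − 0.004793 √h. At steady state dh/dt = 0:
Q_in = 0.004793 √h_ss ⇒ √h_ss = 0.008427/0.004793 = 1.75819.
h_ss = 1.75819² = 3.09123 m. (Since h₀ = 5.365 m > h_ss, the level will fall toward this value.)

3.091 m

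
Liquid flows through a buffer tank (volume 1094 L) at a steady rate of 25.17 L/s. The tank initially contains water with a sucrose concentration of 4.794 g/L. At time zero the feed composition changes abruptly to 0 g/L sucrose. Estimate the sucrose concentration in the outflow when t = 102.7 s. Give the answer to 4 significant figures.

Unsteady species balance (constant V, well mixed): V dC/dt = Q(C_in − C).
So dC/dt = (C_in − C)/τ with τ = V/Q = 1094/25.17 = 43.4644 s.
This is linear first-order; C(t) = C_in + (C₀ − C_in) e^(−t/τ).
C(102.7) = 0 + (4.794 − 0)·e^(−102.7/43.4644) = 0 + (4.79400)·0.0941514 = 0.451362 g/L.

0.4514 g/L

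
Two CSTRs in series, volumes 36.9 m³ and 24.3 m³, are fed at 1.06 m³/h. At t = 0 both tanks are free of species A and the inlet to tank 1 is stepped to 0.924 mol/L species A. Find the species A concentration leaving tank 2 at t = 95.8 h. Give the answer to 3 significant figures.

Species balance on tank i: dCᵢ/dt = (Cᵢ₋₁ − Cᵢ)/τᵢ with τᵢ = Vᵢ/Q.
τ₁ = 36.9/1.06 = 34.811 h; τ₂ = 24.3/1.06 = 22.925 h.
Solving the cascade with C₁(0)=C₂(0)=0 gives C₂(t) = C_in[1 − (τ₁ e^(−t/τ₁) − τ₂ e^(−t/τ₂))/(τ₁ − τ₂)].
At t = 95.8: e^(−t/τ₁) = 0.063802, e^(−t/τ₂) = 0.015315.
C₂ = 0.924·[1 − (34.811·0.063802 − 22.925·0.015315)/(11.887)] = 0.924·0.84269 = 0.77864 mol/L.

0.779 mol/L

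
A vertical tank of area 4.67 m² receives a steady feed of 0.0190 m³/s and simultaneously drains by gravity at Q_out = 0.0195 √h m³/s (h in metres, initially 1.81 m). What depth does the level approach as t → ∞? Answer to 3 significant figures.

Volume balance on the tank: A dh/dt = Q_in − 0.0195 √h. At steady state dh/dt = 0:
Q_in = 0.0195 √h_ss ⇒ √h_ss = 0.0190/0.0195 = 0.97436.
h_ss = 0.97436² = 0.94938 m. (Since h₀ = 1.81 m > h_ss, the level will fall toward this value.)

0.949 m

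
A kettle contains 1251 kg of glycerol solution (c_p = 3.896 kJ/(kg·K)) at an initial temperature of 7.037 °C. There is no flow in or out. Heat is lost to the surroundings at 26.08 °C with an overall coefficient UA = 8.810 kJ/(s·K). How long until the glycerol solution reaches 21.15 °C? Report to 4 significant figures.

Heat balance on the well-mixed liquid: M c_p dT/dt = −UA(T − T_amb).
τ = M c_p/UA = 553.223 s; T_ss = T_amb = 26.0800 °C.
T(t) = T_ss + (T₀ − T_ss)e^(−t/τ); set T = 21.15:
t = −τ ln[(T − T_ss)/(T₀ − T_ss)] = −553.223 · ln(0.258888) = 747.604 s.

747.6 s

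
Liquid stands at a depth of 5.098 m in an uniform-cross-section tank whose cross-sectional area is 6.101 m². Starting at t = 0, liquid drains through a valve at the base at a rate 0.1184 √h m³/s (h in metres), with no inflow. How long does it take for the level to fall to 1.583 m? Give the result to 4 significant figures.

Mass balance (ρ constant): A dh/dt = −0.1184 √h.
This is separable: 2 d(√h)/dt = −0.1184/A, so √h = √h₀ − (0.1184/(2A)) t.
t = 2A(√h₀ − √h)/0.1184 = 2·6.101·(√5.098 − √1.583)/0.1184
  = 12.2020 × (2.25788 − 1.25817) / 0.1184 = 103.027 s.

103.0 s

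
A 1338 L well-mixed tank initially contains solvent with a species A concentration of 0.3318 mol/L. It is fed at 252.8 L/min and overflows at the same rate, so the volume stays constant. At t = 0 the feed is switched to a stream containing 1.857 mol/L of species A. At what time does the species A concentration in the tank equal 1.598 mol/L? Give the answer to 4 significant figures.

Mass balance on the solute (V constant): V dC/dt = Q(C_in − C), so τ = V/Q = 5.29272 min.
C(t) = C_in + (C₀ − C_in) e^(−t/τ). Set C = 1.598 and solve for t:
e^(−t/τ) = (C − C_in)/(C₀ − C_in) = (1.598 − 1.857)/(0.3318 − 1.857) = 0.169814
t = −τ ln(…) = 5.29272 × 1.77305 = 9.38427 min.

9.384 min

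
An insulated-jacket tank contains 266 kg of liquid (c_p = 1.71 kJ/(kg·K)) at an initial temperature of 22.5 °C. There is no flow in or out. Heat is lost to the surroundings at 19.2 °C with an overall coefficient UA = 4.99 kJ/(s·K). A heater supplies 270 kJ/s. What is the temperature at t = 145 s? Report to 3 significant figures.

Heat balance on the well-mixed liquid: M c_p dT/dt = −UA(T − T_amb) + Q̇.
dT/dt = (T_ss − T)/τ with T_ss = T_amb + Q̇/UA = 19.2 + 270/4.99 = 73.308 °C, τ = M c_p/UA = 266·1.71/4.99 = 91.154 s.
This is linear first-order; T(t) = T_ss + (T₀ − T_ss) e^(−t/τ).
T(145) = 73.308 + (-50.808)·0.20378 = 62.954 °C.

63.0 °C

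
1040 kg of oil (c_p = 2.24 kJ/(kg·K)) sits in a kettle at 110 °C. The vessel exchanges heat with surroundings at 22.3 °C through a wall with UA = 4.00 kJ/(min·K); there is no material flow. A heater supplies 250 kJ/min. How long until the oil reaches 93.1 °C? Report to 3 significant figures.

M c_p dT/dt = −UA(T − T_amb) + Q̇.
τ = M c_p/UA = 582.40 min; T_ss = T_amb + Q̇/UA = 22.3 + 250/4.00 = 84.800 °C.
T(t) = T_ss + (T₀ − T_ss)e^(−t/τ); set T = 93.1:
t = −τ ln[(T − T_ss)/(T₀ − T_ss)] = −582.40 · ln(0.32937) = 646.81 min.

647 min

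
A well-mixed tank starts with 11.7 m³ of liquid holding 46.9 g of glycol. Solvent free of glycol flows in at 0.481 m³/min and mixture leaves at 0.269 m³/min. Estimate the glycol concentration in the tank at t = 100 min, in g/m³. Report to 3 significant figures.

Let m(t) be the amount of glycol. Volume: V(t) = V₀ + (Q_in − Q_out) t = 11.7 + 0.21200 t; V(100) = 32.900 m³.
No glycol enters, so dm/dt = −Q_out · (m/V).
dm/m = −Q_out dt/(V₀ + 0.21200 t); integrating gives ln(m/m₀) = −(Q_out/(Q_in−Q_out)) ln(V/V₀).
m = m₀ (V₀/V)^(Q_out/(Q_in−Q_out)) = 46.9 × (11.7/32.900)^(1.2689) = 12.631 g.
C = m/V = 12.631/32.900 = 0.38392 g/m³.

0.384 g/m³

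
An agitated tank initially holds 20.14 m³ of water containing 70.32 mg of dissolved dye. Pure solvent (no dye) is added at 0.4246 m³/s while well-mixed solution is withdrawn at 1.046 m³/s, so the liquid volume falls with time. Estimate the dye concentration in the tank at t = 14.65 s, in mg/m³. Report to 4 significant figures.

Total volume: dV/dt = Q_in − Q_out = -0.621400 m³/s, so V(t) = 20.14 − 0.621400 t and V(14.65) = 11.0365 m³.
No dye enters, so dm/dt = −Q_out · (m/V).
Separate: dm/m = −Q_out dt/V(t) ⇒ ln(m/m₀) = −(Q_out/(Q_in−Q_out)) ln(V/V₀).
m = m₀ (V₀/V)^(Q_out/(Q_in−Q_out)) = 70.32 × (20.14/11.0365)^(-1.68330) = 25.5478 mg.
C = m/V = 25.5478/11.0365 = 2.31485 mg/m³.

2.315 mg/m³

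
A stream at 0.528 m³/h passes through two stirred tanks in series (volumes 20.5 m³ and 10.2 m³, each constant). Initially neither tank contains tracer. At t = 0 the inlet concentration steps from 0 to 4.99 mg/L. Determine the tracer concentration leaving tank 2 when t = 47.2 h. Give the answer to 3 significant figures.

2.47 mg/L

Time constants: τᵢ = Vᵢ/Q for each well-mixed tank.
τ₁ = 20.5/0.528 = 38.826 h; τ₂ = 10.2/0.528 = 19.318 h.
Tank 1: C₁ = C_in(1 − e^(−t/τ₁)). Tank 2 (τ₁ ≠ τ₂): C₂ = C_in[1 − (τ₁ e^(−t/τ₁) − τ₂ e^(−t/τ₂))/(τ₁ − τ₂)].
At t = 47.2: e^(−t/τ₁) = 0.29651, e^(−t/τ₂) = 0.086874.
C₂ = 4.99·[1 − (38.826·0.29651 − 19.318·0.086874)/(19.508)] = 4.99·0.49590 = 2.4745 mg/L.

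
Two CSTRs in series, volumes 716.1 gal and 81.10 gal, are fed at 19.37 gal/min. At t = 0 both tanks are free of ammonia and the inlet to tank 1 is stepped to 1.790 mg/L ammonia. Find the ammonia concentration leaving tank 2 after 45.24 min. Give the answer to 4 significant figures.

Species balance on tank i: dCᵢ/dt = (Cᵢ₋₁ − Cᵢ)/τᵢ with τᵢ = Vᵢ/Q.
τ₁ = 716.1/19.37 = 36.9695 min; τ₂ = 81.10/19.37 = 4.18689 min.
Tank 1: C₁ = C_in(1 − e^(−t/τ₁)). Tank 2 (τ₁ ≠ τ₂): C₂ = C_in[1 − (τ₁ e^(−t/τ₁) − τ₂ e^(−t/τ₂))/(τ₁ − τ₂)].
At t = 45.24: e^(−t/τ₁) = 0.294137, e^(−t/τ₂) = 2.02944e-05.
C₂ = 1.790·[1 − (36.9695·0.294137 − 4.18689·2.02944e-05)/(32.7827)] = 1.790·0.668300 = 1.19626 mg/L.

1.196 mg/L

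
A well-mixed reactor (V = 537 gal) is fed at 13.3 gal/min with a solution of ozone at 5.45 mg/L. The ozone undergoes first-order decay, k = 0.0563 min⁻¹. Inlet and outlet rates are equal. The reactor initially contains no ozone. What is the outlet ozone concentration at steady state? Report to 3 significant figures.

V dC/dt = Q(C_in − C) − k V C.
At steady state: 0 = Q C_in − (Q + kV) C_ss, so C_ss = Q C_in/(Q + kV).
C_ss = 13.3·5.45/(13.3 + 0.0563·537) = 72.485/43.533 = 1.6651 mg/L.

1.67 mg/L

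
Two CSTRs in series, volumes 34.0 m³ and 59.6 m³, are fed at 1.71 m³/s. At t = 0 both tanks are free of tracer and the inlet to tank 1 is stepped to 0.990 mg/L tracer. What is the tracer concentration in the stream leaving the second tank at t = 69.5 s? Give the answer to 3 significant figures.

0.716 mg/L

Species balance on tank i: dCᵢ/dt = (Cᵢ₋₁ − Cᵢ)/τᵢ with τᵢ = Vᵢ/Q.
τ₁ = 34.0/1.71 = 19.883 s; τ₂ = 59.6/1.71 = 34.854 s.
Tank 1: C₁ = C_in(1 − e^(−t/τ₁)). Tank 2 (τ₁ ≠ τ₂): C₂ = C_in[1 − (τ₁ e^(−t/τ₁) − τ₂ e^(−t/τ₂))/(τ₁ − τ₂)].
At t = 69.5: e^(−t/τ₁) = 0.030335, e^(−t/τ₂) = 0.13614.
C₂ = 0.990·[1 − (19.883·0.030335 − 34.854·0.13614)/(-14.971)] = 0.990·0.72333 = 0.71610 mg/L.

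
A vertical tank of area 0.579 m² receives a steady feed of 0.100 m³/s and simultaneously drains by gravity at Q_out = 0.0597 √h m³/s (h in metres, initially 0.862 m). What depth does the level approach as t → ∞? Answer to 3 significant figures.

2.81 m

Unsteady balance on liquid volume: A dh/dt = Q_in − 0.0597 √h. At steady state dh/dt = 0:
Q_in = 0.0597 √h_ss ⇒ √h_ss = 0.100/0.0597 = 1.6750.
h_ss = 1.6750² = 2.8058 m. (Since h₀ = 0.862 m < h_ss, the level will rise toward this value.)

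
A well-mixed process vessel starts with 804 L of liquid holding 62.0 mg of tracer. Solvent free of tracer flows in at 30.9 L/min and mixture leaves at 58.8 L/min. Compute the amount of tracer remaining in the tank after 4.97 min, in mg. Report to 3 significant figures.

Total volume: dV/dt = Q_in − Q_out = -27.900 L/min, so V(t) = 804 − 27.900 t and V(4.97) = 665.34 L.
Species balance (pure solvent in): dm/dt = −Q_out · m/V(t).
Separate: dm/m = −Q_out dt/V(t) ⇒ ln(m/m₀) = −(Q_out/(Q_in−Q_out)) ln(V/V₀).
m = m₀ (V₀/V)^(Q_out/(Q_in−Q_out)) = 62.0 × (804/665.34)^(-2.1075) = 41.603 mg.

41.6 mg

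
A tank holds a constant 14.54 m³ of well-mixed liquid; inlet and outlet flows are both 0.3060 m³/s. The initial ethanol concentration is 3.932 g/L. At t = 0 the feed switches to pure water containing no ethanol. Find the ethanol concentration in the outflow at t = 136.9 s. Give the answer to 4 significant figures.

0.2205 g/L

Transient balance on the dissolved component: V dC/dt = Q(C_in − C).
So dC/dt = (C_in − C)/τ with τ = V/Q = 14.54/0.3060 = 47.5163 s.
Integrating: C(t) = C_in + (C₀ − C_in) e^(−t/τ).
C(136.9) = 0 + (3.932 − 0)·e^(−136.9/47.5163) = 0 + (3.93200)·0.0560723 = 0.220476 g/L.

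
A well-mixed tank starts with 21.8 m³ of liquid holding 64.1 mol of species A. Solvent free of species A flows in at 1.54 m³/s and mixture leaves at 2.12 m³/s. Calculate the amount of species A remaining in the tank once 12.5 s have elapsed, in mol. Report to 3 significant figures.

Let m(t) be the amount of species A. Volume: V(t) = V₀ + (Q_in − Q_out) t = 21.8 − 0.58000 t; V(12.5) = 14.550 m³.
No species A enters, so dm/dt = −Q_out · (m/V).
dm/m = −Q_out dt/(V₀ − 0.58000 t); integrating gives ln(m/m₀) = −(Q_out/(Q_in−Q_out)) ln(V/V₀).
m = m₀ (V₀/V)^(Q_out/(Q_in−Q_out)) = 64.1 × (21.8/14.550)^(-3.6552) = 14.623 mol.

14.6 mol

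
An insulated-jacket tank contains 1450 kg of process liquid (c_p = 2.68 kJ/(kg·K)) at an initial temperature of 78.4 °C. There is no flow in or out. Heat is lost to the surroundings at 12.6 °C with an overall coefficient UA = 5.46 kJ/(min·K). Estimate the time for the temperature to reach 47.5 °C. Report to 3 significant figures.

Unsteady energy balance on the tank contents: M c_p dT/dt = −UA(T − T_amb).
τ = M c_p/UA = 711.72 min; T_ss = T_amb = 12.600 °C.
T(t) = T_ss + (T₀ − T_ss)e^(−t/τ); set T = 47.5:
t = −τ ln[(T − T_ss)/(T₀ − T_ss)] = −711.72 · ln(0.53040) = 451.33 min.

451 min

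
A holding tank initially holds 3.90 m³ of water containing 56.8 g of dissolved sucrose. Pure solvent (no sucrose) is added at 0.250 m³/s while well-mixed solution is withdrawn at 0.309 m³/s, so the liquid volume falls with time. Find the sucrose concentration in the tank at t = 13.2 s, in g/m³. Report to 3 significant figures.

Let m(t) be the amount of sucrose. Volume: V(t) = V₀ + (Q_in − Q_out) t = 3.90 − 0.059000 t; V(13.2) = 3.1212 m³.
Species balance (pure solvent in): dm/dt = −Q_out · m/V(t).
dm/m = −Q_out dt/(V₀ − 0.059000 t); integrating gives ln(m/m₀) = −(Q_out/(Q_in−Q_out)) ln(V/V₀).
m = m₀ (V₀/V)^(Q_out/(Q_in−Q_out)) = 56.8 × (3.90/3.1212)^(-5.2373) = 17.688 g.
C = m/V = 17.688/3.1212 = 5.6670 g/m³.

5.67 g/m³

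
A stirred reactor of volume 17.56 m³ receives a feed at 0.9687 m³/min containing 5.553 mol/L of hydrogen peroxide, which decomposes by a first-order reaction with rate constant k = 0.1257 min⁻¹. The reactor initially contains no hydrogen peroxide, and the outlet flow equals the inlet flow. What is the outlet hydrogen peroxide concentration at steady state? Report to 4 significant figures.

V dC/dt = Q(C_in − C) − k V C.
At steady state: 0 = Q C_in − (Q + kV) C_ss, so C_ss = Q C_in/(Q + kV).
C_ss = 0.9687·5.553/(0.9687 + 0.1257·17.56) = 5.37919/3.17599 = 1.69370 mol/L.

1.694 mol/L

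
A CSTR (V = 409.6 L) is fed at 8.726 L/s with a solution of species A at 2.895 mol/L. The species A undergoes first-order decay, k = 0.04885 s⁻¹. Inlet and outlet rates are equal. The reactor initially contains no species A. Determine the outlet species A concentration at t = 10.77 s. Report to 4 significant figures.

Species balance: V dC/dt = Q C_in − Q C − k V C.
This is linear with rate a = Q/V + k = 0.0701537 s⁻¹.
C_ss = Q C_in/(Q + kV) = 0.879130 mol/L; C(t) = C_ss + (C₀ − C_ss) e^(−a t).
C(10.77) = 0.879130 + (-0.879130)·e^(−0.0701537·10.77) = 0.879130 + (-0.879130)·0.469750 = 0.466159 mol/L.

0.4662 mol/L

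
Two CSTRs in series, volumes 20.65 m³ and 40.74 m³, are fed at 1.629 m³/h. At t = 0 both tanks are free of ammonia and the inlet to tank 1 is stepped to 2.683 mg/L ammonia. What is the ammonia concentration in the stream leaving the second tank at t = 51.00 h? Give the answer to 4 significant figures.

Time constants: τᵢ = Vᵢ/Q for each well-mixed tank.
τ₁ = 20.65/1.629 = 12.6765 h; τ₂ = 40.74/1.629 = 25.0092 h.
Solving the cascade with C₁(0)=C₂(0)=0 gives C₂(t) = C_in[1 − (τ₁ e^(−t/τ₁) − τ₂ e^(−t/τ₂))/(τ₁ − τ₂)].
At t = 51.00: e^(−t/τ₁) = 0.0178957, e^(−t/τ₂) = 0.130126.
C₂ = 2.683·[1 − (12.6765·0.0178957 − 25.0092·0.130126)/(-12.3327)] = 2.683·0.754514 = 2.02436 mg/L.

2.024 mg/L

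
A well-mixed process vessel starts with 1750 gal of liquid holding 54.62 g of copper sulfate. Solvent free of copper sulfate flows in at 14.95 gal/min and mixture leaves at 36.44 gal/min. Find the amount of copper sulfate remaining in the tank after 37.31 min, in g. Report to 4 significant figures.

19.32 g

Total volume: dV/dt = Q_in − Q_out = -21.4900 gal/min, so V(t) = 1750 − 21.4900 t and V(37.31) = 948.208 gal.
Species balance (pure solvent in): dm/dt = −Q_out · m/V(t).
Separate: dm/m = −Q_out dt/V(t) ⇒ ln(m/m₀) = −(Q_out/(Q_in−Q_out)) ln(V/V₀).
m = m₀ (V₀/V)^(Q_out/(Q_in−Q_out)) = 54.62 × (1750/948.208)^(-1.69567) = 19.3230 g.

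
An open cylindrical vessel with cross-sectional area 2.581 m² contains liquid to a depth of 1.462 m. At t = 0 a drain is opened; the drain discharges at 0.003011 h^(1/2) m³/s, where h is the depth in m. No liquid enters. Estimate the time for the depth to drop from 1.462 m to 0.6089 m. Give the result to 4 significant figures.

735.1 s

Unsteady balance on liquid volume: A dh/dt = −0.003011 √h.
This is separable: 2 d(√h)/dt = −0.003011/A, so √h = √h₀ − (0.003011/(2A)) t.
t = 2A(√h₀ − √h)/0.003011 = 2·2.581·(√1.462 − √0.6089)/0.003011
  = 5.16200 × (1.20913 − 0.780320) / 0.003011 = 735.146 s.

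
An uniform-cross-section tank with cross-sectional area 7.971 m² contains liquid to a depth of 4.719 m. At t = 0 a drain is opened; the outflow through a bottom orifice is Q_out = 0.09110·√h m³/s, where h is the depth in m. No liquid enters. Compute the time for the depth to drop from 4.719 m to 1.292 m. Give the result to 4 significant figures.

181.2 s

Volume balance on the tank: A dh/dt = −0.09110 √h.
∫ h^(−1/2) dh = −(0.09110/A) ∫ dt, giving 2√h = 2√h₀ − (0.09110/A) t.
t = 2A(√h₀ − √h)/0.09110 = 2·7.971·(√4.719 − √1.292)/0.09110
  = 15.9420 × (2.17233 − 1.13666) / 0.09110 = 181.236 s.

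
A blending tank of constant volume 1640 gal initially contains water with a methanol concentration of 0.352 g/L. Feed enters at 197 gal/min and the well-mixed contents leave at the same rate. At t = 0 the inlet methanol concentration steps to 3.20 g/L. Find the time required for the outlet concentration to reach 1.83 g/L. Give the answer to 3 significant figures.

6.09 min

Species balance: V dC/dt = Q(C_in − C) ⇒ τ = V/Q = 8.3249 min.
C(t) = C_in + (C₀ − C_in) e^(−t/τ). Set C = 1.83 and solve for t:
e^(−t/τ) = (C − C_in)/(C₀ − C_in) = (1.83 − 3.20)/(0.352 − 3.20) = 0.48104
t = −τ ln(…) = 8.3249 × 0.73181 = 6.0922 min.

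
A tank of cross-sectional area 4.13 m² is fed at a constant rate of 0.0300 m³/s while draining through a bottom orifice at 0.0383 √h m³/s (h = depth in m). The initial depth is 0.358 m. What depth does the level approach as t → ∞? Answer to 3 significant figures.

0.614 m

A dh/dt = Q_in − 0.0383 √h. Steady state requires inflow = outflow:
Q_in = 0.0383 √h_ss ⇒ √h_ss = 0.0300/0.0383 = 0.78329.
h_ss = 0.78329² = 0.61354 m. (Since h₀ = 0.358 m < h_ss, the level will rise toward this value.)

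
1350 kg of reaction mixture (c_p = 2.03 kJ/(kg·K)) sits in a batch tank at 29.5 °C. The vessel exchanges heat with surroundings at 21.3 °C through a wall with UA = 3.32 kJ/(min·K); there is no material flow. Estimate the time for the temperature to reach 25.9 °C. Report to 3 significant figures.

Lumped-capacitance energy balance: M c_p dT/dt = UA(T_amb − T).
τ = M c_p/UA = 825.45 min; T_ss = T_amb = 21.300 °C.
T(t) = T_ss + (T₀ − T_ss)e^(−t/τ); set T = 25.9:
t = −τ ln[(T − T_ss)/(T₀ − T_ss)] = −825.45 · ln(0.56098) = 477.18 min.

477 min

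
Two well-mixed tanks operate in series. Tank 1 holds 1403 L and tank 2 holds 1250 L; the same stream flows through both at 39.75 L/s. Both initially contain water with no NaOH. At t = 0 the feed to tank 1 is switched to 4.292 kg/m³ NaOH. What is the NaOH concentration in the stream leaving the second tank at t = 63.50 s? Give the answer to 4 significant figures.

Each tank obeys Vᵢ dCᵢ/dt = Q(Cᵢ₋₁ − Cᵢ), so τᵢ = Vᵢ/Q.
τ₁ = 1403/39.75 = 35.2956 s; τ₂ = 1250/39.75 = 31.4465 s.
Tank 1: C₁ = C_in(1 − e^(−t/τ₁)). Tank 2 (τ₁ ≠ τ₂): C₂ = C_in[1 − (τ₁ e^(−t/τ₁) − τ₂ e^(−t/τ₂))/(τ₁ − τ₂)].
At t = 63.50: e^(−t/τ₁) = 0.165449, e^(−t/τ₂) = 0.132748.
C₂ = 4.292·[1 − (35.2956·0.165449 − 31.4465·0.132748)/(3.84906)] = 4.292·0.567387 = 2.43523 kg/m³.

2.435 kg/m³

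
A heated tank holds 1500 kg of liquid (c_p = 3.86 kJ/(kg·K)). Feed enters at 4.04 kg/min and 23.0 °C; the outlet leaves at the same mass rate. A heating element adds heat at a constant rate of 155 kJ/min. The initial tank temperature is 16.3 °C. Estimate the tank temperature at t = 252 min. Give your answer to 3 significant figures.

M c_p dT/dt = ṁ c_p (T_in − T) + Q̇.
Rearrange: dT/dt = (T_ss − T)/τ with τ = M/ṁ = 371.29 min and T_ss = T_in + Q̇/(ṁ c_p) = 32.939 °C.
T approaches T_ss exponentially: T(t) = T_ss + (T₀ − T_ss) e^(−t/τ).
T(252) = 32.939 + (-16.639)·e^(−252/371.29) = 32.939 + (-16.639)·0.50727 = 24.499 °C.

24.5 °C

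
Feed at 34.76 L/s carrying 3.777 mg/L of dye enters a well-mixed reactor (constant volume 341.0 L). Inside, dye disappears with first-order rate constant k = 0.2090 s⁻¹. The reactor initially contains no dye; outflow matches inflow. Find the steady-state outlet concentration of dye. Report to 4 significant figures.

Accumulation = in − out − consumed: V dC/dt = Q C_in − Q C − k V C.
Steady state (dC/dt = 0): C_ss = Q C_in/(Q + kV) = C_in/(1 + kV/Q).
C_ss = 34.76·3.777/(34.76 + 0.2090·341.0) = 131.289/106.029 = 1.23823 mg/L.

1.238 mg/L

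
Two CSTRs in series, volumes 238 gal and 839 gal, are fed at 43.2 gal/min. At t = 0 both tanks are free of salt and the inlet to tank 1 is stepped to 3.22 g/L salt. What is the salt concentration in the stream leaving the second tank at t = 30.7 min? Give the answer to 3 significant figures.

Species balance on tank i: dCᵢ/dt = (Cᵢ₋₁ − Cᵢ)/τᵢ with τᵢ = Vᵢ/Q.
τ₁ = 238/43.2 = 5.5093 min; τ₂ = 839/43.2 = 19.421 min.
Tank 1: C₁ = C_in(1 − e^(−t/τ₁)). Tank 2 (τ₁ ≠ τ₂): C₂ = C_in[1 − (τ₁ e^(−t/τ₁) − τ₂ e^(−t/τ₂))/(τ₁ − τ₂)].
At t = 30.7: e^(−t/τ₁) = 0.0038012, e^(−t/τ₂) = 0.20582.
C₂ = 3.22·[1 − (5.5093·0.0038012 − 19.421·0.20582)/(-13.912)] = 3.22·0.71418 = 2.2996 g/L.

2.30 g/L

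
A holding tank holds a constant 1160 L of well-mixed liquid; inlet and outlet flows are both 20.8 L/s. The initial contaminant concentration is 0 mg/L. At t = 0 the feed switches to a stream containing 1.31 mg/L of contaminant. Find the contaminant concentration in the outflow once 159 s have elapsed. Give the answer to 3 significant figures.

1.23 mg/L

Mass balance on the solute (V constant): V dC/dt = Q(C_in − C).
Rewrite as dC/dt + C/τ = C_in/τ, τ = V/Q = 55.769 s.
Solution: C(t) = C_in + (C₀ − C_in) e^(−t/τ).
C(159) = 1.31 + (0 − 1.31)·e^(−159/55.769) = 1.31 + (-1.3100)·0.057785 = 1.2343 mg/L.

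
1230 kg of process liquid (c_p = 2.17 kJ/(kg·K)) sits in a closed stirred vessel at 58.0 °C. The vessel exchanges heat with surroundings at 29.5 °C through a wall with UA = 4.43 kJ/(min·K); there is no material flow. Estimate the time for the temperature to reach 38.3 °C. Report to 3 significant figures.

708 min

M c_p dT/dt = −UA(T − T_amb).
τ = M c_p/UA = 602.51 min; T_ss = T_amb = 29.500 °C.
T(t) = T_ss + (T₀ − T_ss)e^(−t/τ); set T = 38.3:
t = −τ ln[(T − T_ss)/(T₀ − T_ss)] = −602.51 · ln(0.30877) = 708.04 min.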